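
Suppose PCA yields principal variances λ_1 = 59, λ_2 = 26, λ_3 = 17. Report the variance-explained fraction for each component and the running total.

Step 1 — total variance = trace(Sigma) = Σ λ_i = 59 + 26 + 17 = 102.

Step 2 — fraction explained by component i = λ_i / Σ λ:
  PC1: 59/102 = 0.5784
  PC2: 26/102 = 0.2549
  PC3: 17/102 = 0.1667

Step 3 — cumulative fraction after k components = (λ_1 + ... + λ_k) / Σ λ:
  k = 1: 59/102 = 0.5784
  k = 2: (59 + 26)/102 = 85/102 = 0.8333
  k = 3: (59 + 26 + 17)/102 = 102/102 = 1

Summary (fraction, with percent):

explained: PC1 0.5784 (57.84%), PC2 0.2549 (25.49%), PC3 0.1667 (16.67%);  cumulative: 0.5784, 0.8333, 1


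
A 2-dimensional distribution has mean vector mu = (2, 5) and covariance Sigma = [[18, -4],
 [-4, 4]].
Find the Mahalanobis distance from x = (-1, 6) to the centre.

Step 1 — centre the observation: (x - mu) = (-3, 1).

Step 2 — invert Sigma. det(Sigma) = 18·4 - (-4)² = 56.
  Sigma^{-1} = (1/det) · [[d, -b], [-b, a]] = [[0.0714, 0.0714],
 [0.0714, 0.3214]].

Step 3 — form the quadratic (x - mu)^T · Sigma^{-1} · (x - mu):
  Sigma^{-1} · (x - mu) = (-0.1429, 0.1071).
  (x - mu)^T · [Sigma^{-1} · (x - mu)] = (-3)·(-0.1429) + (1)·(0.1071) = 0.5357.

Step 4 — take square root: d = √(0.5357) ≈ 0.7319.

d(x, mu) = √(0.5357) ≈ 0.7319


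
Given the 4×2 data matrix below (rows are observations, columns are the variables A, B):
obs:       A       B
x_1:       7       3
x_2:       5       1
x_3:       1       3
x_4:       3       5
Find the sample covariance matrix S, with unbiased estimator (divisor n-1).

Step 1 — column means:
  mean(A) = (7 + 5 + 1 + 3) / 4 = 16/4 = 4
  mean(B) = (3 + 1 + 3 + 5) / 4 = 12/4 = 3

Step 2 — sample covariance S[i,j] = (1/(n-1)) · Σ_k (x_{k,i} - mean_i) · (x_{k,j} - mean_j), with n-1 = 3.
  S[A,A] = ((3)·(3) + (1)·(1) + (-3)·(-3) + (-1)·(-1)) / 3 = 20/3 = 6.6667
  S[A,B] = ((3)·(0) + (1)·(-2) + (-3)·(0) + (-1)·(2)) / 3 = -4/3 = -1.3333
  S[B,B] = ((0)·(0) + (-2)·(-2) + (0)·(0) + (2)·(2)) / 3 = 8/3 = 2.6667

S is symmetric (S[j,i] = S[i,j]). Assembling:

S = [[6.6667, -1.3333],
 [-1.3333, 2.6667]]


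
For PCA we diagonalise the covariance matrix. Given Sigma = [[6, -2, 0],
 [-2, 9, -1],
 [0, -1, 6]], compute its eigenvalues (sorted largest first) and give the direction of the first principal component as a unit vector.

Step 1 — characteristic polynomial p(λ) = det(λI - Sigma) = λ³ - tr·λ² + c_1·λ - det, where tr = trace, c_1 = sum of the principal 2×2 minors, det = det(Sigma):
  tr = 6 + 9 + 6 = 21,
  c_1 = (6·9 - (-2)²) + (6·6 - (0)²) + (9·6 - (-1)²) = 50 + 36 + 53 = 139,
  det = 6·(9·6 - (-1)²) - (-2)·((-2)·6 - (-1)·(0)) + (0)·((-2)·(-1) - 9·(0)) = 6·(53) - (-2)·(-12) + (0)·(2) = 294.
  So p(λ) = λ³ - 21λ² + 139λ - 294.
Step 2 — look for an integer root (rational root theorem: any rational root is an integer divisor of 294). Testing λ = 6:
  p(6) = 216 - 756 + 834 - 294 = 0  ✓
  Dividing out (λ - 6): p(λ) = (λ - 6)(λ² - 15λ + 49).
Step 3 — remaining eigenvalues from the quadratic λ² - 15λ + 49 = 0:
  Δ = 15² - 4·49 = 225 - 196 = 29,  λ = (15 ± √29)/2 = (15 ± 5.3852)/2 ≈ 10.1926 or 4.8074.
  Sorted: λ_1 = 10.1926,  λ_2 = 6,  λ_3 = 4.8074  (check: sum = 21 = tr ✓).

Step 4 — unit eigenvector for λ_1 ≈ 10.1926: v spans the null space of (Sigma - λ_1 I), whose rows are
  r_1 = (-4.1926, -2, 0),  r_2 = (-2, -1.1926, -1),  r_3 = (0, -1, -4.1926).
  v is orthogonal to every row, so take v ∝ r_1 × r_2 = ((-2)·(-1) - (0)·(-1.1926), (0)·(-2) - (-4.1926)·(-1), (-4.1926)·(-1.1926) - (-2)·(-2)) ≈ (2, -4.1926, 1).
  Let u = (2, -4.1926, 1).
  ||u|| = √((2)² + (-4.1926)² + (1)²) = √(22.5777) ≈ 4.7516,  v_1 = u/||u|| ≈ (0.4209, -0.8824, 0.2105) (||v_1|| = 1).

λ_1 = 10.1926,  λ_2 = 6,  λ_3 = 4.8074;  v_1 ≈ (0.4209, -0.8824, 0.2105)


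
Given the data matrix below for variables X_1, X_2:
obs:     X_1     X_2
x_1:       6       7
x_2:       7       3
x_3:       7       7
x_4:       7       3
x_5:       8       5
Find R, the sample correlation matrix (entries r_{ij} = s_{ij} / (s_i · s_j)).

Step 1 — column means:
  mean(X_1) = (6 + 7 + 7 + 7 + 8) / 5 = 35/5 = 7
  mean(X_2) = (7 + 3 + 7 + 3 + 5) / 5 = 25/5 = 5

Step 2 — sample variances and covariances s[i,j] = (1/(n-1)) · Σ_k (x_{k,i} - mean_i) · (x_{k,j} - mean_j), with n-1 = 4:
  s[X_1,X_1] = ((-1)·(-1) + (0)·(0) + (0)·(0) + (0)·(0) + (1)·(1)) / 4 = 2/4 = 0.5
  s[X_1,X_2] = ((-1)·(2) + (0)·(-2) + (0)·(2) + (0)·(-2) + (1)·(0)) / 4 = -2/4 = -0.5
  s[X_2,X_2] = ((2)·(2) + (-2)·(-2) + (2)·(2) + (-2)·(-2) + (0)·(0)) / 4 = 16/4 = 4
  Sample standard deviations s_i = √(s[i,i]):
  s(X_1) = √(0.5) = 0.7071
  s(X_2) = √(4) = 2

Step 3 — r_{ij} = s_{ij} / (s_i · s_j):
  r[X_1,X_1] = 1 (diagonal).
  r[X_1,X_2] = -0.5 / (0.7071 · 2) = -0.5 / 1.4142 = -0.3536
  r[X_2,X_2] = 1 (diagonal).

R is symmetric with unit diagonal. Assembling:

R = [[1, -0.3536],
 [-0.3536, 1]]


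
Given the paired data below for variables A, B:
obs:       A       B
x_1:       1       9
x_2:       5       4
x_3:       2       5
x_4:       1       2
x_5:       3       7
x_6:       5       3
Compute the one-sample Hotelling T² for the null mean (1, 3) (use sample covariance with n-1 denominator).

Step 1 — sample mean vector:
  mean(A) = (1 + 5 + 2 + 1 + 3 + 5) / 6 = 17/6 = 2.8333
  mean(B) = (9 + 4 + 5 + 2 + 7 + 3) / 6 = 30/6 = 5
  x̄ = (2.8333, 5),  deviation x̄ - mu_0 = (2.8333, 5) - (1, 3) = (1.8333, 2).

Step 2 — sample covariance matrix, S[i,j] = (1/(n-1)) · Σ_k (x_{k,i} - mean_i) · (x_{k,j} - mean_j), divisor n-1 = 5:
  S[A,A] = ((-1.8333)·(-1.8333) + (2.1667)·(2.1667) + (-0.8333)·(-0.8333) + (-1.8333)·(-1.8333) + (0.1667)·(0.1667) + (2.1667)·(2.1667)) / 5 = 16.8333/5 = 3.3667
  S[A,B] = ((-1.8333)·(4) + (2.1667)·(-1) + (-0.8333)·(0) + (-1.8333)·(-3) + (0.1667)·(2) + (2.1667)·(-2)) / 5 = -8/5 = -1.6
  S[B,B] = ((4)·(4) + (-1)·(-1) + (0)·(0) + (-3)·(-3) + (2)·(2) + (-2)·(-2)) / 5 = 34/5 = 6.8
  S = [[3.3667, -1.6],
 [-1.6, 6.8]].

Step 3 — invert S. det(S) = 3.3667·6.8 - (-1.6)² = 20.3333.
  S^{-1} = (1/det) · [[d, -b], [-b, a]] = [[0.3344, 0.0787],
 [0.0787, 0.1656]].

Step 4 — quadratic form (x̄ - mu_0)^T · S^{-1} · (x̄ - mu_0):
  S^{-1} · (x̄ - mu_0) = (0.7705, 0.4754),
  (x̄ - mu_0)^T · [...] = (1.8333)·(0.7705) + (2)·(0.4754) = 2.3634.

Step 5 — scale by n: T² = 6 · 2.3634 = 14.1803.

T² ≈ 14.1803


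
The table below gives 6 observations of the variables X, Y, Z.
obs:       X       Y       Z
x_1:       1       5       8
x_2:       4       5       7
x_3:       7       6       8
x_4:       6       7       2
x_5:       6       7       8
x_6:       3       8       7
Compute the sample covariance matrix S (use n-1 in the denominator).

Step 1 — column means:
  mean(X) = (1 + 4 + 7 + 6 + 6 + 3) / 6 = 27/6 = 4.5
  mean(Y) = (5 + 5 + 6 + 7 + 7 + 8) / 6 = 38/6 = 6.3333
  mean(Z) = (8 + 7 + 8 + 2 + 8 + 7) / 6 = 40/6 = 6.6667

Step 2 — sample covariance S[i,j] = (1/(n-1)) · Σ_k (x_{k,i} - mean_i) · (x_{k,j} - mean_j), with n-1 = 5.
  S[X,X] = ((-3.5)·(-3.5) + (-0.5)·(-0.5) + (2.5)·(2.5) + (1.5)·(1.5) + (1.5)·(1.5) + (-1.5)·(-1.5)) / 5 = 25.5/5 = 5.1
  S[X,Y] = ((-3.5)·(-1.3333) + (-0.5)·(-1.3333) + (2.5)·(-0.3333) + (1.5)·(0.6667) + (1.5)·(0.6667) + (-1.5)·(1.6667)) / 5 = 4/5 = 0.8
  S[X,Z] = ((-3.5)·(1.3333) + (-0.5)·(0.3333) + (2.5)·(1.3333) + (1.5)·(-4.6667) + (1.5)·(1.3333) + (-1.5)·(0.3333)) / 5 = -7/5 = -1.4
  S[Y,Y] = ((-1.3333)·(-1.3333) + (-1.3333)·(-1.3333) + (-0.3333)·(-0.3333) + (0.6667)·(0.6667) + (0.6667)·(0.6667) + (1.6667)·(1.6667)) / 5 = 7.3333/5 = 1.4667
  S[Y,Z] = ((-1.3333)·(1.3333) + (-1.3333)·(0.3333) + (-0.3333)·(1.3333) + (0.6667)·(-4.6667) + (0.6667)·(1.3333) + (1.6667)·(0.3333)) / 5 = -4.3333/5 = -0.8667
  S[Z,Z] = ((1.3333)·(1.3333) + (0.3333)·(0.3333) + (1.3333)·(1.3333) + (-4.6667)·(-4.6667) + (1.3333)·(1.3333) + (0.3333)·(0.3333)) / 5 = 27.3333/5 = 5.4667

S is symmetric (S[j,i] = S[i,j]). Assembling:

S = [[5.1, 0.8, -1.4],
 [0.8, 1.4667, -0.8667],
 [-1.4, -0.8667, 5.4667]]


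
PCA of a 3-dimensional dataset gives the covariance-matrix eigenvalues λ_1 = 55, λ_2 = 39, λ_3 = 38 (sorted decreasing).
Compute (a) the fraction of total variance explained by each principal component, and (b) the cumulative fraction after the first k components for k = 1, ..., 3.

Step 1 — total variance = trace(Sigma) = Σ λ_i = 55 + 39 + 38 = 132.

Step 2 — fraction explained by component i = λ_i / Σ λ:
  PC1: 55/132 = 0.4167
  PC2: 39/132 = 0.2955
  PC3: 38/132 = 0.2879

Step 3 — cumulative fraction after k components = (λ_1 + ... + λ_k) / Σ λ:
  k = 1: 55/132 = 0.4167
  k = 2: (55 + 39)/132 = 94/132 = 0.7121
  k = 3: (55 + 39 + 38)/132 = 132/132 = 1

Summary (fraction, with percent):

explained: PC1 0.4167 (41.67%), PC2 0.2955 (29.55%), PC3 0.2879 (28.79%);  cumulative: 0.4167, 0.7121, 1


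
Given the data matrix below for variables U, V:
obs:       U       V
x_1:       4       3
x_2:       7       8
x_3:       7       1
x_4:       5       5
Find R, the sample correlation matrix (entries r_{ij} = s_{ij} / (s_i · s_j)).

Step 1 — column means:
  mean(U) = (4 + 7 + 7 + 5) / 4 = 23/4 = 5.75
  mean(V) = (3 + 8 + 1 + 5) / 4 = 17/4 = 4.25

Step 2 — sample variances and covariances s[i,j] = (1/(n-1)) · Σ_k (x_{k,i} - mean_i) · (x_{k,j} - mean_j), with n-1 = 3:
  s[U,U] = ((-1.75)·(-1.75) + (1.25)·(1.25) + (1.25)·(1.25) + (-0.75)·(-0.75)) / 3 = 6.75/3 = 2.25
  s[U,V] = ((-1.75)·(-1.25) + (1.25)·(3.75) + (1.25)·(-3.25) + (-0.75)·(0.75)) / 3 = 2.25/3 = 0.75
  s[V,V] = ((-1.25)·(-1.25) + (3.75)·(3.75) + (-3.25)·(-3.25) + (0.75)·(0.75)) / 3 = 26.75/3 = 8.9167
  Sample standard deviations s_i = √(s[i,i]):
  s(U) = √(2.25) = 1.5
  s(V) = √(8.9167) = 2.9861

Step 3 — r_{ij} = s_{ij} / (s_i · s_j):
  r[U,U] = 1 (diagonal).
  r[U,V] = 0.75 / (1.5 · 2.9861) = 0.75 / 4.4791 = 0.1674
  r[V,V] = 1 (diagonal).

R is symmetric with unit diagonal. Assembling:

R = [[1, 0.1674],
 [0.1674, 1]]


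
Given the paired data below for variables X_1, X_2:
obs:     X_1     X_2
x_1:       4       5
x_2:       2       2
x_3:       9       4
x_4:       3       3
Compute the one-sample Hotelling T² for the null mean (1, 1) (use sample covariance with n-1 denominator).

Step 1 — sample mean vector:
  mean(X_1) = (4 + 2 + 9 + 3) / 4 = 18/4 = 4.5
  mean(X_2) = (5 + 2 + 4 + 3) / 4 = 14/4 = 3.5
  x̄ = (4.5, 3.5),  deviation x̄ - mu_0 = (4.5, 3.5) - (1, 1) = (3.5, 2.5).

Step 2 — sample covariance matrix, S[i,j] = (1/(n-1)) · Σ_k (x_{k,i} - mean_i) · (x_{k,j} - mean_j), divisor n-1 = 3:
  S[X_1,X_1] = ((-0.5)·(-0.5) + (-2.5)·(-2.5) + (4.5)·(4.5) + (-1.5)·(-1.5)) / 3 = 29/3 = 9.6667
  S[X_1,X_2] = ((-0.5)·(1.5) + (-2.5)·(-1.5) + (4.5)·(0.5) + (-1.5)·(-0.5)) / 3 = 6/3 = 2
  S[X_2,X_2] = ((1.5)·(1.5) + (-1.5)·(-1.5) + (0.5)·(0.5) + (-0.5)·(-0.5)) / 3 = 5/3 = 1.6667
  S = [[9.6667, 2],
 [2, 1.6667]].

Step 3 — invert S. det(S) = 9.6667·1.6667 - (2)² = 12.1111.
  S^{-1} = (1/det) · [[d, -b], [-b, a]] = [[0.1376, -0.1651],
 [-0.1651, 0.7982]].

Step 4 — quadratic form (x̄ - mu_0)^T · S^{-1} · (x̄ - mu_0):
  S^{-1} · (x̄ - mu_0) = (0.0688, 1.4174),
  (x̄ - mu_0)^T · [...] = (3.5)·(0.0688) + (2.5)·(1.4174) = 3.7844.

Step 5 — scale by n: T² = 4 · 3.7844 = 15.1376.

T² ≈ 15.1376


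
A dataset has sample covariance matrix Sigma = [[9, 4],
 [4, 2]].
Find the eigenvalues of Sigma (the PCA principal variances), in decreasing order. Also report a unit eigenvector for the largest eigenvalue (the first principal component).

Step 1 — characteristic polynomial of 2×2 Sigma:
  det(Sigma - λI) = λ² - trace · λ + det = 0.
  trace = 9 + 2 = 11, det = 9·2 - (4)² = 2.
Step 2 — discriminant:
  Δ = trace² - 4·det = 121 - 8 = 113.
Step 3 — eigenvalues:
  λ = (trace ± √Δ)/2 = (11 ± 10.6301)/2,
  λ_1 = 10.8151,  λ_2 = 0.1849.

Step 4 — unit eigenvector for λ_1: solve (Sigma - λ_1 I)v = 0. First row:
  (9 - 10.8151)·v_x + (4)·v_y = 0, i.e. (-1.8151)·v_x + (4)·v_y = 0,
  so v ∝ (b, λ_1 - a) = (4, 1.8151) = u.
  ||u|| = √((4)² + (1.8151)²) = √(19.2945) ≈ 4.3925,
  v_1 = u/||u|| ≈ (0.9106, 0.4132) (||v_1|| = 1).

λ_1 = 10.8151,  λ_2 = 0.1849;  v_1 ≈ (0.9106, 0.4132)


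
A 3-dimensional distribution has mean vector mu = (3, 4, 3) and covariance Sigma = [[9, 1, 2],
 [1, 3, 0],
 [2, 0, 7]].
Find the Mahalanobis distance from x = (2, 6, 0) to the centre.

Step 1 — centre the observation: (x - mu) = (-1, 2, -3).

Step 2 — invert Sigma (cofactor / det for 3×3, or solve directly):
  Sigma^{-1} = [[0.1235, -0.0412, -0.0353],
 [-0.0412, 0.3471, 0.0118],
 [-0.0353, 0.0118, 0.1529]].

Step 3 — form the quadratic (x - mu)^T · Sigma^{-1} · (x - mu):
  Sigma^{-1} · (x - mu) = (-0.1, 0.7, -0.4).
  (x - mu)^T · [Sigma^{-1} · (x - mu)] = (-1)·(-0.1) + (2)·(0.7) + (-3)·(-0.4) = 2.7.

Step 4 — take square root: d = √(2.7) ≈ 1.6432.

d(x, mu) = √(2.7) ≈ 1.6432


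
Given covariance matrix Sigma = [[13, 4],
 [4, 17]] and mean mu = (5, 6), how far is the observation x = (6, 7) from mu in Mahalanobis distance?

Step 1 — centre the observation: (x - mu) = (1, 1).

Step 2 — invert Sigma. det(Sigma) = 13·17 - (4)² = 205.
  Sigma^{-1} = (1/det) · [[d, -b], [-b, a]] = [[0.0829, -0.0195],
 [-0.0195, 0.0634]].

Step 3 — form the quadratic (x - mu)^T · Sigma^{-1} · (x - mu):
  Sigma^{-1} · (x - mu) = (0.0634, 0.0439).
  (x - mu)^T · [Sigma^{-1} · (x - mu)] = (1)·(0.0634) + (1)·(0.0439) = 0.1073.

Step 4 — take square root: d = √(0.1073) ≈ 0.3276.

d(x, mu) = √(0.1073) ≈ 0.3276


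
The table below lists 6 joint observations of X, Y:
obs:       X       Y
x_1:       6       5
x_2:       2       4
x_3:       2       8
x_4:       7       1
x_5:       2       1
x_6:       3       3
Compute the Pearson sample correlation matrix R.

Step 1 — column means:
  mean(X) = (6 + 2 + 2 + 7 + 2 + 3) / 6 = 22/6 = 3.6667
  mean(Y) = (5 + 4 + 8 + 1 + 1 + 3) / 6 = 22/6 = 3.6667

Step 2 — sample variances and covariances s[i,j] = (1/(n-1)) · Σ_k (x_{k,i} - mean_i) · (x_{k,j} - mean_j), with n-1 = 5:
  s[X,X] = ((2.3333)·(2.3333) + (-1.6667)·(-1.6667) + (-1.6667)·(-1.6667) + (3.3333)·(3.3333) + (-1.6667)·(-1.6667) + (-0.6667)·(-0.6667)) / 5 = 25.3333/5 = 5.0667
  s[X,Y] = ((2.3333)·(1.3333) + (-1.6667)·(0.3333) + (-1.6667)·(4.3333) + (3.3333)·(-2.6667) + (-1.6667)·(-2.6667) + (-0.6667)·(-0.6667)) / 5 = -8.6667/5 = -1.7333
  s[Y,Y] = ((1.3333)·(1.3333) + (0.3333)·(0.3333) + (4.3333)·(4.3333) + (-2.6667)·(-2.6667) + (-2.6667)·(-2.6667) + (-0.6667)·(-0.6667)) / 5 = 35.3333/5 = 7.0667
  Sample standard deviations s_i = √(s[i,i]):
  s(X) = √(5.0667) = 2.2509
  s(Y) = √(7.0667) = 2.6583

Step 3 — r_{ij} = s_{ij} / (s_i · s_j):
  r[X,X] = 1 (diagonal).
  r[X,Y] = -1.7333 / (2.2509 · 2.6583) = -1.7333 / 5.9837 = -0.2897
  r[Y,Y] = 1 (diagonal).

R is symmetric with unit diagonal. Assembling:

R = [[1, -0.2897],
 [-0.2897, 1]]


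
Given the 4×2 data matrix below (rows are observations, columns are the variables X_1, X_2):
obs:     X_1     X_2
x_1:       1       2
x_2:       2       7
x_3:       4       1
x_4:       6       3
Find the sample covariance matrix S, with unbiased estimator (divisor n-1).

Step 1 — column means:
  mean(X_1) = (1 + 2 + 4 + 6) / 4 = 13/4 = 3.25
  mean(X_2) = (2 + 7 + 1 + 3) / 4 = 13/4 = 3.25

Step 2 — sample covariance S[i,j] = (1/(n-1)) · Σ_k (x_{k,i} - mean_i) · (x_{k,j} - mean_j), with n-1 = 3.
  S[X_1,X_1] = ((-2.25)·(-2.25) + (-1.25)·(-1.25) + (0.75)·(0.75) + (2.75)·(2.75)) / 3 = 14.75/3 = 4.9167
  S[X_1,X_2] = ((-2.25)·(-1.25) + (-1.25)·(3.75) + (0.75)·(-2.25) + (2.75)·(-0.25)) / 3 = -4.25/3 = -1.4167
  S[X_2,X_2] = ((-1.25)·(-1.25) + (3.75)·(3.75) + (-2.25)·(-2.25) + (-0.25)·(-0.25)) / 3 = 20.75/3 = 6.9167

S is symmetric (S[j,i] = S[i,j]). Assembling:

S = [[4.9167, -1.4167],
 [-1.4167, 6.9167]]


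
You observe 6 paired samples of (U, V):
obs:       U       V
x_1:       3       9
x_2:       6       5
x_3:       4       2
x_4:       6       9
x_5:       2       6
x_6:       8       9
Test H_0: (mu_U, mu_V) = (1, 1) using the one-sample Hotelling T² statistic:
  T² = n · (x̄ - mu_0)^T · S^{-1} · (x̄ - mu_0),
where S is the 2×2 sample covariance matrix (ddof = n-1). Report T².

Step 1 — sample mean vector:
  mean(U) = (3 + 6 + 4 + 6 + 2 + 8) / 6 = 29/6 = 4.8333
  mean(V) = (9 + 5 + 2 + 9 + 6 + 9) / 6 = 40/6 = 6.6667
  x̄ = (4.8333, 6.6667),  deviation x̄ - mu_0 = (4.8333, 6.6667) - (1, 1) = (3.8333, 5.6667).

Step 2 — sample covariance matrix, S[i,j] = (1/(n-1)) · Σ_k (x_{k,i} - mean_i) · (x_{k,j} - mean_j), divisor n-1 = 5:
  S[U,U] = ((-1.8333)·(-1.8333) + (1.1667)·(1.1667) + (-0.8333)·(-0.8333) + (1.1667)·(1.1667) + (-2.8333)·(-2.8333) + (3.1667)·(3.1667)) / 5 = 24.8333/5 = 4.9667
  S[U,V] = ((-1.8333)·(2.3333) + (1.1667)·(-1.6667) + (-0.8333)·(-4.6667) + (1.1667)·(2.3333) + (-2.8333)·(-0.6667) + (3.1667)·(2.3333)) / 5 = 9.6667/5 = 1.9333
  S[V,V] = ((2.3333)·(2.3333) + (-1.6667)·(-1.6667) + (-4.6667)·(-4.6667) + (2.3333)·(2.3333) + (-0.6667)·(-0.6667) + (2.3333)·(2.3333)) / 5 = 41.3333/5 = 8.2667
  S = [[4.9667, 1.9333],
 [1.9333, 8.2667]].

Step 3 — invert S. det(S) = 4.9667·8.2667 - (1.9333)² = 37.32.
  S^{-1} = (1/det) · [[d, -b], [-b, a]] = [[0.2215, -0.0518],
 [-0.0518, 0.1331]].

Step 4 — quadratic form (x̄ - mu_0)^T · S^{-1} · (x̄ - mu_0):
  S^{-1} · (x̄ - mu_0) = (0.5556, 0.5556),
  (x̄ - mu_0)^T · [...] = (3.8333)·(0.5556) + (5.6667)·(0.5556) = 5.2778.

Step 5 — scale by n: T² = 6 · 5.2778 = 31.6667.

T² ≈ 31.6667


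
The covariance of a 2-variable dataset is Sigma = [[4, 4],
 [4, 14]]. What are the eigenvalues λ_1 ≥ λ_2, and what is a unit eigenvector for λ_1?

Step 1 — characteristic polynomial of 2×2 Sigma:
  det(Sigma - λI) = λ² - trace · λ + det = 0.
  trace = 4 + 14 = 18, det = 4·14 - (4)² = 40.
Step 2 — discriminant:
  Δ = trace² - 4·det = 324 - 160 = 164.
Step 3 — eigenvalues:
  λ = (trace ± √Δ)/2 = (18 ± 12.8062)/2,
  λ_1 = 15.4031,  λ_2 = 2.5969.

Step 4 — unit eigenvector for λ_1: solve (Sigma - λ_1 I)v = 0. First row:
  (4 - 15.4031)·v_x + (4)·v_y = 0, i.e. (-11.4031)·v_x + (4)·v_y = 0,
  so v ∝ (b, λ_1 - a) = (4, 11.4031) = u.
  ||u|| = √((4)² + (11.4031)²) = √(146.0312) ≈ 12.0843,
  v_1 = u/||u|| ≈ (0.331, 0.9436) (||v_1|| = 1).

λ_1 = 15.4031,  λ_2 = 2.5969;  v_1 ≈ (0.331, 0.9436)


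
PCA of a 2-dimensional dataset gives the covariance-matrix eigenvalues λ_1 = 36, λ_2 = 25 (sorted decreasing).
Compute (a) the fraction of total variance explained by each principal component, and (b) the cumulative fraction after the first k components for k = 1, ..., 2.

Step 1 — total variance = trace(Sigma) = Σ λ_i = 36 + 25 = 61.

Step 2 — fraction explained by component i = λ_i / Σ λ:
  PC1: 36/61 = 0.5902
  PC2: 25/61 = 0.4098

Step 3 — cumulative fraction after k components = (λ_1 + ... + λ_k) / Σ λ:
  k = 1: 36/61 = 0.5902
  k = 2: (36 + 25)/61 = 61/61 = 1

Summary (fraction, with percent):

explained: PC1 0.5902 (59.02%), PC2 0.4098 (40.98%);  cumulative: 0.5902, 1


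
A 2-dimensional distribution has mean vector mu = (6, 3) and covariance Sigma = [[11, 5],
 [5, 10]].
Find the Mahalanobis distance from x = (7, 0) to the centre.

Step 1 — centre the observation: (x - mu) = (1, -3).

Step 2 — invert Sigma. det(Sigma) = 11·10 - (5)² = 85.
  Sigma^{-1} = (1/det) · [[d, -b], [-b, a]] = [[0.1176, -0.0588],
 [-0.0588, 0.1294]].

Step 3 — form the quadratic (x - mu)^T · Sigma^{-1} · (x - mu):
  Sigma^{-1} · (x - mu) = (0.2941, -0.4471).
  (x - mu)^T · [Sigma^{-1} · (x - mu)] = (1)·(0.2941) + (-3)·(-0.4471) = 1.6353.

Step 4 — take square root: d = √(1.6353) ≈ 1.2788.

d(x, mu) = √(1.6353) ≈ 1.2788


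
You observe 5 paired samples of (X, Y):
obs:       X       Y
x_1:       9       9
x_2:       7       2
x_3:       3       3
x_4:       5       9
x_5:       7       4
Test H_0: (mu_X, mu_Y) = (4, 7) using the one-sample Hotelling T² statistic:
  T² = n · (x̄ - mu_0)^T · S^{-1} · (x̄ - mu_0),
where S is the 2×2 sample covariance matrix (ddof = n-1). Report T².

Step 1 — sample mean vector:
  mean(X) = (9 + 7 + 3 + 5 + 7) / 5 = 31/5 = 6.2
  mean(Y) = (9 + 2 + 3 + 9 + 4) / 5 = 27/5 = 5.4
  x̄ = (6.2, 5.4),  deviation x̄ - mu_0 = (6.2, 5.4) - (4, 7) = (2.2, -1.6).

Step 2 — sample covariance matrix, S[i,j] = (1/(n-1)) · Σ_k (x_{k,i} - mean_i) · (x_{k,j} - mean_j), divisor n-1 = 4:
  S[X,X] = ((2.8)·(2.8) + (0.8)·(0.8) + (-3.2)·(-3.2) + (-1.2)·(-1.2) + (0.8)·(0.8)) / 4 = 20.8/4 = 5.2
  S[X,Y] = ((2.8)·(3.6) + (0.8)·(-3.4) + (-3.2)·(-2.4) + (-1.2)·(3.6) + (0.8)·(-1.4)) / 4 = 9.6/4 = 2.4
  S[Y,Y] = ((3.6)·(3.6) + (-3.4)·(-3.4) + (-2.4)·(-2.4) + (3.6)·(3.6) + (-1.4)·(-1.4)) / 4 = 45.2/4 = 11.3
  S = [[5.2, 2.4],
 [2.4, 11.3]].

Step 3 — invert S. det(S) = 5.2·11.3 - (2.4)² = 53.
  S^{-1} = (1/det) · [[d, -b], [-b, a]] = [[0.2132, -0.0453],
 [-0.0453, 0.0981]].

Step 4 — quadratic form (x̄ - mu_0)^T · S^{-1} · (x̄ - mu_0):
  S^{-1} · (x̄ - mu_0) = (0.5415, -0.2566),
  (x̄ - mu_0)^T · [...] = (2.2)·(0.5415) + (-1.6)·(-0.2566) = 1.6019.

Step 5 — scale by n: T² = 5 · 1.6019 = 8.0094.

T² ≈ 8.0094


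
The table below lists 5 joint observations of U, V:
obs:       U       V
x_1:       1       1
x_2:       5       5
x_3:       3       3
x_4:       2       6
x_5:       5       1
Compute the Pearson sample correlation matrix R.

Step 1 — column means:
  mean(U) = (1 + 5 + 3 + 2 + 5) / 5 = 16/5 = 3.2
  mean(V) = (1 + 5 + 3 + 6 + 1) / 5 = 16/5 = 3.2

Step 2 — sample variances and covariances s[i,j] = (1/(n-1)) · Σ_k (x_{k,i} - mean_i) · (x_{k,j} - mean_j), with n-1 = 4:
  s[U,U] = ((-2.2)·(-2.2) + (1.8)·(1.8) + (-0.2)·(-0.2) + (-1.2)·(-1.2) + (1.8)·(1.8)) / 4 = 12.8/4 = 3.2
  s[U,V] = ((-2.2)·(-2.2) + (1.8)·(1.8) + (-0.2)·(-0.2) + (-1.2)·(2.8) + (1.8)·(-2.2)) / 4 = 0.8/4 = 0.2
  s[V,V] = ((-2.2)·(-2.2) + (1.8)·(1.8) + (-0.2)·(-0.2) + (2.8)·(2.8) + (-2.2)·(-2.2)) / 4 = 20.8/4 = 5.2
  Sample standard deviations s_i = √(s[i,i]):
  s(U) = √(3.2) = 1.7889
  s(V) = √(5.2) = 2.2804

Step 3 — r_{ij} = s_{ij} / (s_i · s_j):
  r[U,U] = 1 (diagonal).
  r[U,V] = 0.2 / (1.7889 · 2.2804) = 0.2 / 4.0792 = 0.049
  r[V,V] = 1 (diagonal).

R is symmetric with unit diagonal. Assembling:

R = [[1, 0.049],
 [0.049, 1]]


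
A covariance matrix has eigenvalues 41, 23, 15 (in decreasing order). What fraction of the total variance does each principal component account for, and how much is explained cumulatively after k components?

Step 1 — total variance = trace(Sigma) = Σ λ_i = 41 + 23 + 15 = 79.

Step 2 — fraction explained by component i = λ_i / Σ λ:
  PC1: 41/79 = 0.519
  PC2: 23/79 = 0.2911
  PC3: 15/79 = 0.1899

Step 3 — cumulative fraction after k components = (λ_1 + ... + λ_k) / Σ λ:
  k = 1: 41/79 = 0.519
  k = 2: (41 + 23)/79 = 64/79 = 0.8101
  k = 3: (41 + 23 + 15)/79 = 79/79 = 1

Summary (fraction, with percent):

explained: PC1 0.519 (51.9%), PC2 0.2911 (29.11%), PC3 0.1899 (18.99%);  cumulative: 0.519, 0.8101, 1


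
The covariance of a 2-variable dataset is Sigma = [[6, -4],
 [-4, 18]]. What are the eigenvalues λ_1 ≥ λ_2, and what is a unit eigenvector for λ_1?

Step 1 — characteristic polynomial of 2×2 Sigma:
  det(Sigma - λI) = λ² - trace · λ + det = 0.
  trace = 6 + 18 = 24, det = 6·18 - (-4)² = 92.
Step 2 — discriminant:
  Δ = trace² - 4·det = 576 - 368 = 208.
Step 3 — eigenvalues:
  λ = (trace ± √Δ)/2 = (24 ± 14.4222)/2,
  λ_1 = 19.2111,  λ_2 = 4.7889.

Step 4 — unit eigenvector for λ_1: solve (Sigma - λ_1 I)v = 0. First row:
  (6 - 19.2111)·v_x + (-4)·v_y = 0, i.e. (-13.2111)·v_x + (-4)·v_y = 0,
  so v ∝ (b, λ_1 - a) = (-4, 13.2111); multiply by -1 so the first entry is positive: u = (4, -13.2111).
  ||u|| = √((4)² + (-13.2111)²) = √(190.5332) ≈ 13.8034,
  v_1 = u/||u|| ≈ (0.2898, -0.9571) (||v_1|| = 1).

λ_1 = 19.2111,  λ_2 = 4.7889;  v_1 ≈ (0.2898, -0.9571)


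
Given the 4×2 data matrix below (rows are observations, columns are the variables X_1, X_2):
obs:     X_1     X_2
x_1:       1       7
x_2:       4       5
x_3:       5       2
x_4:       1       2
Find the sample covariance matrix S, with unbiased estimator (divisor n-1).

Step 1 — column means:
  mean(X_1) = (1 + 4 + 5 + 1) / 4 = 11/4 = 2.75
  mean(X_2) = (7 + 5 + 2 + 2) / 4 = 16/4 = 4

Step 2 — sample covariance S[i,j] = (1/(n-1)) · Σ_k (x_{k,i} - mean_i) · (x_{k,j} - mean_j), with n-1 = 3.
  S[X_1,X_1] = ((-1.75)·(-1.75) + (1.25)·(1.25) + (2.25)·(2.25) + (-1.75)·(-1.75)) / 3 = 12.75/3 = 4.25
  S[X_1,X_2] = ((-1.75)·(3) + (1.25)·(1) + (2.25)·(-2) + (-1.75)·(-2)) / 3 = -5/3 = -1.6667
  S[X_2,X_2] = ((3)·(3) + (1)·(1) + (-2)·(-2) + (-2)·(-2)) / 3 = 18/3 = 6

S is symmetric (S[j,i] = S[i,j]). Assembling:

S = [[4.25, -1.6667],
 [-1.6667, 6]]


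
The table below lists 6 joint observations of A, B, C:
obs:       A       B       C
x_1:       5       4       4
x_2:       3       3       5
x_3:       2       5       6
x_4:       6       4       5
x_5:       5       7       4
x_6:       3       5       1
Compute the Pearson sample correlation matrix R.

Step 1 — column means:
  mean(A) = (5 + 3 + 2 + 6 + 5 + 3) / 6 = 24/6 = 4
  mean(B) = (4 + 3 + 5 + 4 + 7 + 5) / 6 = 28/6 = 4.6667
  mean(C) = (4 + 5 + 6 + 5 + 4 + 1) / 6 = 25/6 = 4.1667

Step 2 — sample variances and covariances s[i,j] = (1/(n-1)) · Σ_k (x_{k,i} - mean_i) · (x_{k,j} - mean_j), with n-1 = 5:
  s[A,A] = ((1)·(1) + (-1)·(-1) + (-2)·(-2) + (2)·(2) + (1)·(1) + (-1)·(-1)) / 5 = 12/5 = 2.4
  s[A,B] = ((1)·(-0.6667) + (-1)·(-1.6667) + (-2)·(0.3333) + (2)·(-0.6667) + (1)·(2.3333) + (-1)·(0.3333)) / 5 = 1/5 = 0.2
  s[A,C] = ((1)·(-0.1667) + (-1)·(0.8333) + (-2)·(1.8333) + (2)·(0.8333) + (1)·(-0.1667) + (-1)·(-3.1667)) / 5 = 0/5 = 0
  s[B,B] = ((-0.6667)·(-0.6667) + (-1.6667)·(-1.6667) + (0.3333)·(0.3333) + (-0.6667)·(-0.6667) + (2.3333)·(2.3333) + (0.3333)·(0.3333)) / 5 = 9.3333/5 = 1.8667
  s[B,C] = ((-0.6667)·(-0.1667) + (-1.6667)·(0.8333) + (0.3333)·(1.8333) + (-0.6667)·(0.8333) + (2.3333)·(-0.1667) + (0.3333)·(-3.1667)) / 5 = -2.6667/5 = -0.5333
  s[C,C] = ((-0.1667)·(-0.1667) + (0.8333)·(0.8333) + (1.8333)·(1.8333) + (0.8333)·(0.8333) + (-0.1667)·(-0.1667) + (-3.1667)·(-3.1667)) / 5 = 14.8333/5 = 2.9667
  Sample standard deviations s_i = √(s[i,i]):
  s(A) = √(2.4) = 1.5492
  s(B) = √(1.8667) = 1.3663
  s(C) = √(2.9667) = 1.7224

Step 3 — r_{ij} = s_{ij} / (s_i · s_j):
  r[A,A] = 1 (diagonal).
  r[A,B] = 0.2 / (1.5492 · 1.3663) = 0.2 / 2.1166 = 0.0945
  r[A,C] = 0 / (1.5492 · 1.7224) = 0 / 2.6683 = 0
  r[B,B] = 1 (diagonal).
  r[B,C] = -0.5333 / (1.3663 · 1.7224) = -0.5333 / 2.3532 = -0.2266
  r[C,C] = 1 (diagonal).

R is symmetric with unit diagonal. Assembling:

R = [[1, 0.0945, 0],
 [0.0945, 1, -0.2266],
 [0, -0.2266, 1]]


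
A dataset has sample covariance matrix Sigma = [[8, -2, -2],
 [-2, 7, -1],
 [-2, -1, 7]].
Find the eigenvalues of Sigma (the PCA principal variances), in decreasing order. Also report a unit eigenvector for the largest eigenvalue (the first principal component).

Step 1 — characteristic polynomial p(λ) = det(λI - Sigma) = λ³ - tr·λ² + c_1·λ - det, where tr = trace, c_1 = sum of the principal 2×2 minors, det = det(Sigma):
  tr = 8 + 7 + 7 = 22,
  c_1 = (8·7 - (-2)²) + (8·7 - (-2)²) + (7·7 - (-1)²) = 52 + 52 + 48 = 152,
  det = 8·(7·7 - (-1)²) - (-2)·((-2)·7 - (-1)·(-2)) + (-2)·((-2)·(-1) - 7·(-2)) = 8·(48) - (-2)·(-16) + (-2)·(16) = 320.
  So p(λ) = λ³ - 22λ² + 152λ - 320.
Step 2 — look for an integer root (rational root theorem: any rational root is an integer divisor of 320). Testing λ = 4:
  p(4) = 64 - 352 + 608 - 320 = 0  ✓
  Dividing out (λ - 4): p(λ) = (λ - 4)(λ² - 18λ + 80).
Step 3 — remaining eigenvalues from the quadratic λ² - 18λ + 80 = 0:
  Δ = 18² - 4·80 = 324 - 320 = 4,  λ = (18 ± √4)/2 = (18 ± 2)/2 = 10 or 8.
  Sorted: λ_1 = 10,  λ_2 = 8,  λ_3 = 4  (check: sum = 22 = tr ✓).

Step 4 — unit eigenvector for λ_1 = 10: v spans the null space of (Sigma - λ_1 I), whose rows are
  r_1 = (-2, -2, -2),  r_2 = (-2, -3, -1),  r_3 = (-2, -1, -3).
  v is orthogonal to every row, so take v ∝ r_1 × r_2 = ((-2)·(-1) - (-2)·(-3), (-2)·(-2) - (-2)·(-1), (-2)·(-3) - (-2)·(-2)) = (-4, 2, 2).
  Rescale (divide by 2; multiply by -1 so the first nonzero entry is positive): u = (2, -1, -1).
  ||u|| = √((2)² + (-1)² + (-1)²) = √(6) ≈ 2.4495,  v_1 = u/||u|| ≈ (0.8165, -0.4082, -0.4082) (||v_1|| = 1).

λ_1 = 10,  λ_2 = 8,  λ_3 = 4;  v_1 ≈ (0.8165, -0.4082, -0.4082)


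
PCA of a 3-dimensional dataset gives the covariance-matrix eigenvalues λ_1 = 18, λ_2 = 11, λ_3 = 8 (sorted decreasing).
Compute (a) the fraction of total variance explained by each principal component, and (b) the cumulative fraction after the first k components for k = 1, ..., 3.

Step 1 — total variance = trace(Sigma) = Σ λ_i = 18 + 11 + 8 = 37.

Step 2 — fraction explained by component i = λ_i / Σ λ:
  PC1: 18/37 = 0.4865
  PC2: 11/37 = 0.2973
  PC3: 8/37 = 0.2162

Step 3 — cumulative fraction after k components = (λ_1 + ... + λ_k) / Σ λ:
  k = 1: 18/37 = 0.4865
  k = 2: (18 + 11)/37 = 29/37 = 0.7838
  k = 3: (18 + 11 + 8)/37 = 37/37 = 1

Summary (fraction, with percent):

explained: PC1 0.4865 (48.65%), PC2 0.2973 (29.73%), PC3 0.2162 (21.62%);  cumulative: 0.4865, 0.7838, 1


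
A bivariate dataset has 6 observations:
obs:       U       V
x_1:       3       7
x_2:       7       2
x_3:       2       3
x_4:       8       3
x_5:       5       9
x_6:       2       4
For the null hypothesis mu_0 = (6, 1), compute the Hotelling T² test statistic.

Step 1 — sample mean vector:
  mean(U) = (3 + 7 + 2 + 8 + 5 + 2) / 6 = 27/6 = 4.5
  mean(V) = (7 + 2 + 3 + 3 + 9 + 4) / 6 = 28/6 = 4.6667
  x̄ = (4.5, 4.6667),  deviation x̄ - mu_0 = (4.5, 4.6667) - (6, 1) = (-1.5, 3.6667).

Step 2 — sample covariance matrix, S[i,j] = (1/(n-1)) · Σ_k (x_{k,i} - mean_i) · (x_{k,j} - mean_j), divisor n-1 = 5:
  S[U,U] = ((-1.5)·(-1.5) + (2.5)·(2.5) + (-2.5)·(-2.5) + (3.5)·(3.5) + (0.5)·(0.5) + (-2.5)·(-2.5)) / 5 = 33.5/5 = 6.7
  S[U,V] = ((-1.5)·(2.3333) + (2.5)·(-2.6667) + (-2.5)·(-1.6667) + (3.5)·(-1.6667) + (0.5)·(4.3333) + (-2.5)·(-0.6667)) / 5 = -8/5 = -1.6
  S[V,V] = ((2.3333)·(2.3333) + (-2.6667)·(-2.6667) + (-1.6667)·(-1.6667) + (-1.6667)·(-1.6667) + (4.3333)·(4.3333) + (-0.6667)·(-0.6667)) / 5 = 37.3333/5 = 7.4667
  S = [[6.7, -1.6],
 [-1.6, 7.4667]].

Step 3 — invert S. det(S) = 6.7·7.4667 - (-1.6)² = 47.4667.
  S^{-1} = (1/det) · [[d, -b], [-b, a]] = [[0.1573, 0.0337],
 [0.0337, 0.1412]].

Step 4 — quadratic form (x̄ - mu_0)^T · S^{-1} · (x̄ - mu_0):
  S^{-1} · (x̄ - mu_0) = (-0.1124, 0.467),
  (x̄ - mu_0)^T · [...] = (-1.5)·(-0.1124) + (3.6667)·(0.467) = 1.8809.

Step 5 — scale by n: T² = 6 · 1.8809 = 11.2851.

T² ≈ 11.2851


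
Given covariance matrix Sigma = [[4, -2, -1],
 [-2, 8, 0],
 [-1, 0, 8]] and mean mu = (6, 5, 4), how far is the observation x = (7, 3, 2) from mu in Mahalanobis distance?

Step 1 — centre the observation: (x - mu) = (1, -2, -2).

Step 2 — invert Sigma (cofactor / det for 3×3, or solve directly):
  Sigma^{-1} = [[0.2963, 0.0741, 0.037],
 [0.0741, 0.1435, 0.0093],
 [0.037, 0.0093, 0.1296]].

Step 3 — form the quadratic (x - mu)^T · Sigma^{-1} · (x - mu):
  Sigma^{-1} · (x - mu) = (0.0741, -0.2315, -0.2407).
  (x - mu)^T · [Sigma^{-1} · (x - mu)] = (1)·(0.0741) + (-2)·(-0.2315) + (-2)·(-0.2407) = 1.0185.

Step 4 — take square root: d = √(1.0185) ≈ 1.0092.

d(x, mu) = √(1.0185) ≈ 1.0092


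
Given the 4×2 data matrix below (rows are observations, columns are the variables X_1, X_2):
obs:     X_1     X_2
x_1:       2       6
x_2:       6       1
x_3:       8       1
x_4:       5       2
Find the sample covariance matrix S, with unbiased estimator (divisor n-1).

Step 1 — column means:
  mean(X_1) = (2 + 6 + 8 + 5) / 4 = 21/4 = 5.25
  mean(X_2) = (6 + 1 + 1 + 2) / 4 = 10/4 = 2.5

Step 2 — sample covariance S[i,j] = (1/(n-1)) · Σ_k (x_{k,i} - mean_i) · (x_{k,j} - mean_j), with n-1 = 3.
  S[X_1,X_1] = ((-3.25)·(-3.25) + (0.75)·(0.75) + (2.75)·(2.75) + (-0.25)·(-0.25)) / 3 = 18.75/3 = 6.25
  S[X_1,X_2] = ((-3.25)·(3.5) + (0.75)·(-1.5) + (2.75)·(-1.5) + (-0.25)·(-0.5)) / 3 = -16.5/3 = -5.5
  S[X_2,X_2] = ((3.5)·(3.5) + (-1.5)·(-1.5) + (-1.5)·(-1.5) + (-0.5)·(-0.5)) / 3 = 17/3 = 5.6667

S is symmetric (S[j,i] = S[i,j]). Assembling:

S = [[6.25, -5.5],
 [-5.5, 5.6667]]


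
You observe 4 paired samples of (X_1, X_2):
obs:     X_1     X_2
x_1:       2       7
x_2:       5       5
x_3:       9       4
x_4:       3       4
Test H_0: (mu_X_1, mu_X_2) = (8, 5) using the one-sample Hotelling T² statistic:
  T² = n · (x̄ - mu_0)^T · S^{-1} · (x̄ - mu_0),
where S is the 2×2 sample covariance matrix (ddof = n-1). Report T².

Step 1 — sample mean vector:
  mean(X_1) = (2 + 5 + 9 + 3) / 4 = 19/4 = 4.75
  mean(X_2) = (7 + 5 + 4 + 4) / 4 = 20/4 = 5
  x̄ = (4.75, 5),  deviation x̄ - mu_0 = (4.75, 5) - (8, 5) = (-3.25, 0).

Step 2 — sample covariance matrix, S[i,j] = (1/(n-1)) · Σ_k (x_{k,i} - mean_i) · (x_{k,j} - mean_j), divisor n-1 = 3:
  S[X_1,X_1] = ((-2.75)·(-2.75) + (0.25)·(0.25) + (4.25)·(4.25) + (-1.75)·(-1.75)) / 3 = 28.75/3 = 9.5833
  S[X_1,X_2] = ((-2.75)·(2) + (0.25)·(0) + (4.25)·(-1) + (-1.75)·(-1)) / 3 = -8/3 = -2.6667
  S[X_2,X_2] = ((2)·(2) + (0)·(0) + (-1)·(-1) + (-1)·(-1)) / 3 = 6/3 = 2
  S = [[9.5833, -2.6667],
 [-2.6667, 2]].

Step 3 — invert S. det(S) = 9.5833·2 - (-2.6667)² = 12.0556.
  S^{-1} = (1/det) · [[d, -b], [-b, a]] = [[0.1659, 0.2212],
 [0.2212, 0.7949]].

Step 4 — quadratic form (x̄ - mu_0)^T · S^{-1} · (x̄ - mu_0):
  S^{-1} · (x̄ - mu_0) = (-0.5392, -0.7189),
  (x̄ - mu_0)^T · [...] = (-3.25)·(-0.5392) + (0)·(-0.7189) = 1.7523.

Step 5 — scale by n: T² = 4 · 1.7523 = 7.0092.

T² ≈ 7.0092


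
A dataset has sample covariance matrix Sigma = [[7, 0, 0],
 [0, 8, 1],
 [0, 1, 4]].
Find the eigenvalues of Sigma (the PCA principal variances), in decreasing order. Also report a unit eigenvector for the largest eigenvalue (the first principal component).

Step 1 — characteristic polynomial p(λ) = det(λI - Sigma) = λ³ - tr·λ² + c_1·λ - det, where tr = trace, c_1 = sum of the principal 2×2 minors, det = det(Sigma):
  tr = 7 + 8 + 4 = 19,
  c_1 = (7·8 - (0)²) + (7·4 - (0)²) + (8·4 - (1)²) = 56 + 28 + 31 = 115,
  det = 7·(8·4 - (1)²) - (0)·((0)·4 - (1)·(0)) + (0)·((0)·(1) - 8·(0)) = 7·(31) - (0)·(0) + (0)·(0) = 217.
  So p(λ) = λ³ - 19λ² + 115λ - 217.
Step 2 — look for an integer root (rational root theorem: any rational root is an integer divisor of 217). Testing λ = 7:
  p(7) = 343 - 931 + 805 - 217 = 0  ✓
  Dividing out (λ - 7): p(λ) = (λ - 7)(λ² - 12λ + 31).
Step 3 — remaining eigenvalues from the quadratic λ² - 12λ + 31 = 0:
  Δ = 12² - 4·31 = 144 - 124 = 20,  λ = (12 ± √20)/2 = (12 ± 4.4721)/2 ≈ 8.2361 or 3.7639.
  Sorted: λ_1 = 8.2361,  λ_2 = 7,  λ_3 = 3.7639  (check: sum = 19 = tr ✓).

Step 4 — unit eigenvector for λ_1 ≈ 8.2361: v spans the null space of (Sigma - λ_1 I), whose rows are
  r_1 = (-1.2361, 0, 0),  r_2 = (0, -0.2361, 1),  r_3 = (0, 1, -4.2361).
  v is orthogonal to every row, so take v ∝ r_1 × r_2 = ((0)·(1) - (0)·(-0.2361), (0)·(0) - (-1.2361)·(1), (-1.2361)·(-0.2361) - (0)·(0)) ≈ (0, 1.2361, 0.2918).
  Let u = (0, 1.2361, 0.2918).
  ||u|| = √((0)² + (1.2361)² + (0.2918)²) = √(1.613) ≈ 1.27,  v_1 = u/||u|| ≈ (0, 0.9732, 0.2298) (||v_1|| = 1).

λ_1 = 8.2361,  λ_2 = 7,  λ_3 = 3.7639;  v_1 ≈ (0, 0.9732, 0.2298)


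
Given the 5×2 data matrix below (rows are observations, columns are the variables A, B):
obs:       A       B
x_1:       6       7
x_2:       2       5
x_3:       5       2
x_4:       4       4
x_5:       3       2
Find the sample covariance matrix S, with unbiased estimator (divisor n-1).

Step 1 — column means:
  mean(A) = (6 + 2 + 5 + 4 + 3) / 5 = 20/5 = 4
  mean(B) = (7 + 5 + 2 + 4 + 2) / 5 = 20/5 = 4

Step 2 — sample covariance S[i,j] = (1/(n-1)) · Σ_k (x_{k,i} - mean_i) · (x_{k,j} - mean_j), with n-1 = 4.
  S[A,A] = ((2)·(2) + (-2)·(-2) + (1)·(1) + (0)·(0) + (-1)·(-1)) / 4 = 10/4 = 2.5
  S[A,B] = ((2)·(3) + (-2)·(1) + (1)·(-2) + (0)·(0) + (-1)·(-2)) / 4 = 4/4 = 1
  S[B,B] = ((3)·(3) + (1)·(1) + (-2)·(-2) + (0)·(0) + (-2)·(-2)) / 4 = 18/4 = 4.5

S is symmetric (S[j,i] = S[i,j]). Assembling:

S = [[2.5, 1],
 [1, 4.5]]


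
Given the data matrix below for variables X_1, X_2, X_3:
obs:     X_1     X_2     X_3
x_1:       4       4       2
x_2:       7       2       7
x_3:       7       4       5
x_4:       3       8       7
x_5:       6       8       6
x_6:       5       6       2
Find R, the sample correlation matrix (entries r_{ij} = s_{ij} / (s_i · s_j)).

Step 1 — column means:
  mean(X_1) = (4 + 7 + 7 + 3 + 6 + 5) / 6 = 32/6 = 5.3333
  mean(X_2) = (4 + 2 + 4 + 8 + 8 + 6) / 6 = 32/6 = 5.3333
  mean(X_3) = (2 + 7 + 5 + 7 + 6 + 2) / 6 = 29/6 = 4.8333

Step 2 — sample variances and covariances s[i,j] = (1/(n-1)) · Σ_k (x_{k,i} - mean_i) · (x_{k,j} - mean_j), with n-1 = 5:
  s[X_1,X_1] = ((-1.3333)·(-1.3333) + (1.6667)·(1.6667) + (1.6667)·(1.6667) + (-2.3333)·(-2.3333) + (0.6667)·(0.6667) + (-0.3333)·(-0.3333)) / 5 = 13.3333/5 = 2.6667
  s[X_1,X_2] = ((-1.3333)·(-1.3333) + (1.6667)·(-3.3333) + (1.6667)·(-1.3333) + (-2.3333)·(2.6667) + (0.6667)·(2.6667) + (-0.3333)·(0.6667)) / 5 = -10.6667/5 = -2.1333
  s[X_1,X_3] = ((-1.3333)·(-2.8333) + (1.6667)·(2.1667) + (1.6667)·(0.1667) + (-2.3333)·(2.1667) + (0.6667)·(1.1667) + (-0.3333)·(-2.8333)) / 5 = 4.3333/5 = 0.8667
  s[X_2,X_2] = ((-1.3333)·(-1.3333) + (-3.3333)·(-3.3333) + (-1.3333)·(-1.3333) + (2.6667)·(2.6667) + (2.6667)·(2.6667) + (0.6667)·(0.6667)) / 5 = 29.3333/5 = 5.8667
  s[X_2,X_3] = ((-1.3333)·(-2.8333) + (-3.3333)·(2.1667) + (-1.3333)·(0.1667) + (2.6667)·(2.1667) + (2.6667)·(1.1667) + (0.6667)·(-2.8333)) / 5 = 3.3333/5 = 0.6667
  s[X_3,X_3] = ((-2.8333)·(-2.8333) + (2.1667)·(2.1667) + (0.1667)·(0.1667) + (2.1667)·(2.1667) + (1.1667)·(1.1667) + (-2.8333)·(-2.8333)) / 5 = 26.8333/5 = 5.3667
  Sample standard deviations s_i = √(s[i,i]):
  s(X_1) = √(2.6667) = 1.633
  s(X_2) = √(5.8667) = 2.4221
  s(X_3) = √(5.3667) = 2.3166

Step 3 — r_{ij} = s_{ij} / (s_i · s_j):
  r[X_1,X_1] = 1 (diagonal).
  r[X_1,X_2] = -2.1333 / (1.633 · 2.4221) = -2.1333 / 3.9553 = -0.5394
  r[X_1,X_3] = 0.8667 / (1.633 · 2.3166) = 0.8667 / 3.783 = 0.2291
  r[X_2,X_2] = 1 (diagonal).
  r[X_2,X_3] = 0.6667 / (2.4221 · 2.3166) = 0.6667 / 5.6111 = 0.1188
  r[X_3,X_3] = 1 (diagonal).

R is symmetric with unit diagonal. Assembling:

R = [[1, -0.5394, 0.2291],
 [-0.5394, 1, 0.1188],
 [0.2291, 0.1188, 1]]


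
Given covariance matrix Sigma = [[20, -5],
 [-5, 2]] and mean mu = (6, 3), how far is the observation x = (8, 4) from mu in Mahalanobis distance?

Step 1 — centre the observation: (x - mu) = (2, 1).

Step 2 — invert Sigma. det(Sigma) = 20·2 - (-5)² = 15.
  Sigma^{-1} = (1/det) · [[d, -b], [-b, a]] = [[0.1333, 0.3333],
 [0.3333, 1.3333]].

Step 3 — form the quadratic (x - mu)^T · Sigma^{-1} · (x - mu):
  Sigma^{-1} · (x - mu) = (0.6, 2).
  (x - mu)^T · [Sigma^{-1} · (x - mu)] = (2)·(0.6) + (1)·(2) = 3.2.

Step 4 — take square root: d = √(3.2) ≈ 1.7889.

d(x, mu) = √(3.2) ≈ 1.7889


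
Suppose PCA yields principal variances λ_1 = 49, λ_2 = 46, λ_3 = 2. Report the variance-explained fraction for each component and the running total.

Step 1 — total variance = trace(Sigma) = Σ λ_i = 49 + 46 + 2 = 97.

Step 2 — fraction explained by component i = λ_i / Σ λ:
  PC1: 49/97 = 0.5052
  PC2: 46/97 = 0.4742
  PC3: 2/97 = 0.0206

Step 3 — cumulative fraction after k components = (λ_1 + ... + λ_k) / Σ λ:
  k = 1: 49/97 = 0.5052
  k = 2: (49 + 46)/97 = 95/97 = 0.9794
  k = 3: (49 + 46 + 2)/97 = 97/97 = 1

Summary (fraction, with percent):

explained: PC1 0.5052 (50.52%), PC2 0.4742 (47.42%), PC3 0.0206 (2.06%);  cumulative: 0.5052, 0.9794, 1
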